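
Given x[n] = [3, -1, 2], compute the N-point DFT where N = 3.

X[k] = Σ(n=0 to 2) x[n] · ω_3^(nk)
where ω_3 = e^(-2πi/3)

Computing each X[k]:
X[0] = 4
X[1] = 2.5000+2.5981i
X[2] = 2.5000-2.5981i

X = [4, 2.5000+2.5981i, 2.5000-2.5981i]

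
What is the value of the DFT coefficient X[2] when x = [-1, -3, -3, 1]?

X[2] = Σ(n=0 to 3) x[n] · ω_4^(2n) where ω_4 = e^(-2πi/4)
= (-1)·ω_4^0 + (-3)·ω_4^2 + (-3)·ω_4^4 + (1)·ω_4^6

X[2] = -2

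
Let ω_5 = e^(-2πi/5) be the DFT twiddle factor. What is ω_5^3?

ω_5^3 = e^(-2πi·3/5)
= cos(-2π·3/5) + i·sin(-2π·3/5)
= cos(-6π/5) + i·sin(-6π/5)

ω_5^3 = cos(-6π/5) + i·sin(-6π/5) = -0.8090+0.5878i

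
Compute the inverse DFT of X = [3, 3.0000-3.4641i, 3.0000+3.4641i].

x[n] = (1/3) Σ(k=0 to 2) X[k] · e^(2πikn/3)

Computing each x[n]:
x[0] = 3
x[1] = 2
x[2] = -2

x = [3, 2, -2]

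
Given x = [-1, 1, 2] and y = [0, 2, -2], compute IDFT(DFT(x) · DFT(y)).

(x ⊛ y)[n] = Σ(m=0 to 2) x[m] · y[(n-m) mod 3]

Computing each output sample:
(x ⊛ y)[0] = 2
(x ⊛ y)[1] = -6
(x ⊛ y)[2] = 4

x ⊛ y = [2, -6, 4]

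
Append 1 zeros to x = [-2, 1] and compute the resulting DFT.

Original 2-point DFT: [-1, -3]
Zero-padded 3-point DFT provides frequency interpolation.

DFT_3([x, 0, ...]) = [-1, -2.5000-0.8660i, -2.5000+0.8660i]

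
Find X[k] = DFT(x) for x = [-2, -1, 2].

X[k] = Σ(n=0 to 2) x[n] · ω_3^(nk)
where ω_3 = e^(-2πi/3)

Computing each X[k]:
X[0] = -1
X[1] = -2.5000+2.5981i
X[2] = -2.5000-2.5981i

X = [-1, -2.5000+2.5981i, -2.5000-2.5981i]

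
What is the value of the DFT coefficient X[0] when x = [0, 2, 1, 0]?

X[0] = Σ(n=0 to 3) x[n] · ω_4^0 = Σ x[n]
= (0) + (2) + (1) + (0)

X[0] = 3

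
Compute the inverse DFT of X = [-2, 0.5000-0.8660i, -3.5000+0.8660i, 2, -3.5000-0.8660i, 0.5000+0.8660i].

x[n] = (1/6) Σ(k=0 to 5) X[k] · e^(2πikn/6)

Computing each x[n]:
x[0] = -1
x[1] = 0
x[2] = 1
x[3] = -2
x[4] = 0
x[5] = 0

x = [-1, 0, 1, -2, 0, 0]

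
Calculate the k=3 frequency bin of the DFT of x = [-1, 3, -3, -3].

X[3] = Σ(n=0 to 3) x[n] · ω_4^(3n) where ω_4 = e^(-2πi/4)
= (-1)·ω_4^0 + (3)·ω_4^3 + (-3)·ω_4^6 + (-3)·ω_4^9

X[3] = 2+6i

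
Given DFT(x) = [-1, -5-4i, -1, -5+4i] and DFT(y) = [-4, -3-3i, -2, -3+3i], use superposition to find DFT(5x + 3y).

By linearity: DFT(5x + 3y) = 5·DFT(x) + 3·DFT(y)
= 5·[-1, -5-4i, -1, -5+4i] + 3·[-4, -3-3i, -2, -3+3i]

Computing element-wise:
Z[0] = 5·(-1) + 3·(-4) = -17
Z[1] = 5·(-5-4i) + 3·(-3-3i) = -34-29i
Z[2] = 5·(-1) + 3·(-2) = -11
Z[3] = 5·(-5+4i) + 3·(-3+3i) = -34+29i

DFT(5x + 3y) = 5·X + 3·Y = [-17, -34-29i, -11, -34+29i]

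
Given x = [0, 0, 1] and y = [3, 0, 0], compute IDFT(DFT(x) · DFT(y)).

(x ⊛ y)[n] = Σ(m=0 to 2) x[m] · y[(n-m) mod 3]

Computing each output sample:
(x ⊛ y)[0] = 0
(x ⊛ y)[1] = 0
(x ⊛ y)[2] = 3

x ⊛ y = [0, 0, 3]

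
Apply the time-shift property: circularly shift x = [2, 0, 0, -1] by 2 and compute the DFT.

Time shift by 2: X_shifted[k] = ω_4^(2k) · X[k]
Shifted x = [0, -1, 2, 0]

DFT(x[n-2]) = [1, -2+1i, 3, -2-1i]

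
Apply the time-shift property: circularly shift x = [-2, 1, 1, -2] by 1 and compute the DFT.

Time shift by 1: X_shifted[k] = ω_4^(1k) · X[k]
Shifted x = [-2, -2, 1, 1]

DFT(x[n-1]) = [-2, -3+3i, 0, -3-3i]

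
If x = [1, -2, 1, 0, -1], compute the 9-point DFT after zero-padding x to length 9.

Original 5-point DFT: [-1, -0.7361+0.3633i, 3.7361+1.5388i, 3.7361-1.5388i, -0.7361-0.3633i]
Zero-padded 9-point DFT provides frequency interpolation.

DFT_9([x, 0, ...]) = [-1, 0.5813+0.6428i, -1.0530+0.9848i, 2.0000+3.4641i, 3.4718+0.3420i, 3.4718-0.3420i, 2.0000-3.4641i, -1.0530-0.9848i, 0.5813-0.6428i]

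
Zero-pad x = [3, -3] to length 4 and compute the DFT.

Original 2-point DFT: [0, 6]
Zero-padded 4-point DFT provides frequency interpolation.

DFT_4([x, 0, ...]) = [0, 3+3i, 6, 3-3i]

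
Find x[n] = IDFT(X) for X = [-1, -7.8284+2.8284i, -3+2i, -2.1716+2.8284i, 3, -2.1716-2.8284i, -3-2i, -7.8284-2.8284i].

x[n] = (1/8) Σ(k=0 to 7) X[k] · e^(2πikn/8)

Computing each x[n]:
x[0] = -3
x[1] = -3
x[2] = 1
x[3] = 0
x[4] = 2
x[5] = 1
x[6] = 1
x[7] = 0

x = [-3, -3, 1, 0, 2, 1, 1, 0]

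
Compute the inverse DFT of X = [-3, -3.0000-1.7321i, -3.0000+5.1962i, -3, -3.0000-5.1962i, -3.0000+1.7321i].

x[n] = (1/6) Σ(k=0 to 5) X[k] · e^(2πikn/6)

Computing each x[n]:
x[0] = -3
x[1] = -1
x[2] = 2
x[3] = 0
x[4] = -2
x[5] = 1

x = [-3, -1, 2, 0, -2, 1]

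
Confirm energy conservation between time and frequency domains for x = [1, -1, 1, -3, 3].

Time domain:
Σ|x[n]|² = |1|² + |-1|² + |1|² + |-3|² + |3|² = 21.0000

Frequency domain:
(1/5)Σ|X[k]|² = (1/5)(|1|² + |3.2361+1.4531i|² + |-1.2361+6.1554i|² + |-1.2361-6.1554i|² + |3.2361-1.4531i|²) = (1/5)·105.0000 = 21.0000

Both sides agree, confirming Parseval's theorem.

Σ|x[n]|² = (1/N)Σ|X[k]|² = 21.0000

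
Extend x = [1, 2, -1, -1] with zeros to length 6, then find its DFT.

Original 4-point DFT: [1, 2-3i, -1, 2+3i]
Zero-padded 6-point DFT provides frequency interpolation.

DFT_6([x, 0, ...]) = [1, 3.5000-0.8660i, -0.5000-2.5981i, -1, -0.5000+2.5981i, 3.5000+0.8660i]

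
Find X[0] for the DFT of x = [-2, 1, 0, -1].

X[0] = Σ(n=0 to 3) x[n] · ω_4^0 = Σ x[n]
= (-2) + (1) + (0) + (-1)

X[0] = -2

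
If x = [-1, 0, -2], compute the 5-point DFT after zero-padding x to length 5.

Original 3-point DFT: [-3, -1.7321i, 1.7321i]
Zero-padded 5-point DFT provides frequency interpolation.

DFT_5([x, 0, ...]) = [-3, 0.6180+1.1756i, -1.6180-1.9021i, -1.6180+1.9021i, 0.6180-1.1756i]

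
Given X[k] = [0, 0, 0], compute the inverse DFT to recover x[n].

x[n] = (1/3) Σ(k=0 to 2) X[k] · e^(2πikn/3)

Computing each x[n]:
x[0] = 0
x[1] = 0
x[2] = 0

x = [0, 0, 0]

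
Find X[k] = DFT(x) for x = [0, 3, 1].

X[k] = Σ(n=0 to 2) x[n] · ω_3^(nk)
where ω_3 = e^(-2πi/3)

Computing each X[k]:
X[0] = 4
X[1] = -2.0000-1.7321i
X[2] = -2.0000+1.7321i

X = [4, -2.0000-1.7321i, -2.0000+1.7321i]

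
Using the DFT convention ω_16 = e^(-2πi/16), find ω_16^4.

ω_16^4 = e^(-2πi·4/16)
= cos(-2π·4/16) + i·sin(-2π·4/16)
= cos(-8π/16) + i·sin(-8π/16)

ω_16^4 = cos(-8π/16) + i·sin(-8π/16) = -1i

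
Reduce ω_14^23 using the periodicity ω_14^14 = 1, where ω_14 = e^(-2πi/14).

Since ω_14^14 = 1, powers reduce modulo 14.
23 mod 14 = 9
So ω_14^23 = ω_14^9 = e^(-2πi·9/14)

ω_14^23 = ω_14^9 = -0.6235+0.7818i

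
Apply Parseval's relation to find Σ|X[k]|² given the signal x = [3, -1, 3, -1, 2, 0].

Parseval: Σ|x[n]|² = (1/N)Σ|X[k]|², so Σ|X[k]|² = N·Σ|x[n]|² = 6·24.0000

Σ|X[k]|² = N·Σ|x[n]|² = 6·24.0000 = 144.0000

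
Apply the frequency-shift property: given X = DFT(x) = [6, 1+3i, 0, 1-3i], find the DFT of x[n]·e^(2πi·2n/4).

Modulation property: DFT(ω_4^(-2n)·x[n]) = X[(k-2) mod 4], so circularly shift X by 2 positions.

X[k-2] = [0, 1-3i, 6, 1+3i]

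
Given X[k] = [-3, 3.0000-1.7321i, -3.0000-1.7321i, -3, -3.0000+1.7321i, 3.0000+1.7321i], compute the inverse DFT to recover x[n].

x[n] = (1/6) Σ(k=0 to 5) X[k] · e^(2πikn/6)

Computing each x[n]:
x[0] = -1
x[1] = 2
x[2] = -1
x[3] = -2
x[4] = -1
x[5] = 0

x = [-1, 2, -1, -2, -1, 0]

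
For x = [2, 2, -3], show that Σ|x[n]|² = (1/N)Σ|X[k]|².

Time domain:
Σ|x[n]|² = |2|² + |2|² + |-3|² = 17.0000

Frequency domain:
(1/3)Σ|X[k]|² = (1/3)(|1|² + |2.5000-4.3301i|² + |2.5000+4.3301i|²) = (1/3)·51.0000 = 17.0000

Both sides agree, confirming Parseval's theorem.

Σ|x[n]|² = (1/N)Σ|X[k]|² = 17.0000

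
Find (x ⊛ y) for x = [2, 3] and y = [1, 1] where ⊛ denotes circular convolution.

(x ⊛ y)[n] = Σ(m=0 to 1) x[m] · y[(n-m) mod 2]

Computing each output sample:
(x ⊛ y)[0] = 5
(x ⊛ y)[1] = 5

x ⊛ y = [5, 5]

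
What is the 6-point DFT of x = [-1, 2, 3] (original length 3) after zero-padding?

Original 3-point DFT: [4, -3.5000+0.8660i, -3.5000-0.8660i]
Zero-padded 6-point DFT provides frequency interpolation.

DFT_6([x, 0, ...]) = [4, -1.5000-4.3301i, -3.5000+0.8660i, 0, -3.5000-0.8660i, -1.5000+4.3301i]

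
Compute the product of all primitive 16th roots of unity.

The primitive 16th roots of unity are ω_16^k for k coprime to 16: k ∈ {1, 3, 5, 7, 9, 11, 13, 15}
Their product equals the constant term of the cyclotomic polynomial Φ_16(x) up to sign.
For n ≥ 3, the product of all primitive nth roots of unity is 1. (For n=1 it is 1; for n=2 it is -1.)

1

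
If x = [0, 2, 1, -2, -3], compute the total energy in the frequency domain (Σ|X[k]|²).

Parseval: Σ|x[n]|² = (1/N)Σ|X[k]|², so Σ|X[k]|² = N·Σ|x[n]|² = 5·18.0000

Σ|X[k]|² = N·Σ|x[n]|² = 5·18.0000 = 90.0000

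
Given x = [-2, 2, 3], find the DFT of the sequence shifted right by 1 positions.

Time shift by 1: X_shifted[k] = ω_3^(1k) · X[k]
Shifted x = [3, -2, 2]

DFT(x[n-1]) = [3, 3.0000+3.4641i, 3.0000-3.4641i]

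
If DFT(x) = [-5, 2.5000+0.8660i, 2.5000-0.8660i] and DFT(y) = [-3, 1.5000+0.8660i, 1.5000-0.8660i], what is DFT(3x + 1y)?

By linearity: DFT(3x + 1y) = 3·DFT(x) + 1·DFT(y)
= 3·[-5, 2.5000+0.8660i, 2.5000-0.8660i] + 1·[-3, 1.5000+0.8660i, 1.5000-0.8660i]

Computing element-wise:
Z[0] = 3·(-5) + 1·(-3) = -18
Z[1] = 3·(2.5000+0.8660i) + 1·(1.5000+0.8660i) = 9.0000+3.4640i
Z[2] = 3·(2.5000-0.8660i) + 1·(1.5000-0.8660i) = 9.0000-3.4640i

DFT(3x + 1y) = 3·X + 1·Y = [-18, 9.0000+3.4640i, 9.0000-3.4640i]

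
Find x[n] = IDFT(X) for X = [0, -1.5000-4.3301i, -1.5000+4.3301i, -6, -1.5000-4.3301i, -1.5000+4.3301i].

x[n] = (1/6) Σ(k=0 to 5) X[k] · e^(2πikn/6)

Computing each x[n]:
x[0] = -2
x[1] = 1
x[2] = 2
x[3] = 1
x[4] = -3
x[5] = 1

x = [-2, 1, 2, 1, -3, 1]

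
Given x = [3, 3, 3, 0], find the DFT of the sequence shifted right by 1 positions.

Time shift by 1: X_shifted[k] = ω_4^(1k) · X[k]
Shifted x = [0, 3, 3, 3]

DFT(x[n-1]) = [9, -3, -3, -3]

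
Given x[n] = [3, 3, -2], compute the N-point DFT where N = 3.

X[k] = Σ(n=0 to 2) x[n] · ω_3^(nk)
where ω_3 = e^(-2πi/3)

Computing each X[k]:
X[0] = 4
X[1] = 2.5000-4.3301i
X[2] = 2.5000+4.3301i

X = [4, 2.5000-4.3301i, 2.5000+4.3301i]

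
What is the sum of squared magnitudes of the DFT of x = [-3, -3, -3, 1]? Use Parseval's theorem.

Parseval: Σ|x[n]|² = (1/N)Σ|X[k]|², so Σ|X[k]|² = N·Σ|x[n]|² = 4·28.0000

Σ|X[k]|² = N·Σ|x[n]|² = 4·28.0000 = 112.0000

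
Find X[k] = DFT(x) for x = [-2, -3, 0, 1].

X[k] = Σ(n=0 to 3) x[n] · ω_4^(nk)
where ω_4 = e^(-2πi/4)

Computing each X[k]:
X[0] = -4
X[1] = -2+4i
X[2] = 0
X[3] = -2-4i

X = [-4, -2+4i, 0, -2-4i]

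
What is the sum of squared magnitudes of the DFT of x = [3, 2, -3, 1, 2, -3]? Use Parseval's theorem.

Parseval: Σ|x[n]|² = (1/N)Σ|X[k]|², so Σ|X[k]|² = N·Σ|x[n]|² = 6·36.0000

Σ|X[k]|² = N·Σ|x[n]|² = 6·36.0000 = 216.0000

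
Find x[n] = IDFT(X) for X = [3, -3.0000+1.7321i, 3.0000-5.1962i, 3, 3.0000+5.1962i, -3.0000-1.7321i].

x[n] = (1/6) Σ(k=0 to 5) X[k] · e^(2πikn/6)

Computing each x[n]:
x[0] = 1
x[1] = 0
x[2] = -1
x[3] = 2
x[4] = 3
x[5] = -2

x = [1, 0, -1, 2, 3, -2]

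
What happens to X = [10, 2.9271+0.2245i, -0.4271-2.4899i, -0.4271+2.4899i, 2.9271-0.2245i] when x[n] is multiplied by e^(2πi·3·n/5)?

Modulation property: DFT(ω_5^(-3n)·x[n]) = X[(k-3) mod 5], so circularly shift X by 3 positions.

X[k-3] = [-0.4271-2.4899i, -0.4271+2.4899i, 2.9271-0.2245i, 10, 2.9271+0.2245i]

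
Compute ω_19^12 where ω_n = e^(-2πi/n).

ω_19^12 = e^(-2πi·12/19)
= cos(-2π·12/19) + i·sin(-2π·12/19)
= cos(-24π/19) + i·sin(-24π/19)

ω_19^12 = cos(-24π/19) + i·sin(-24π/19) = -0.6773+0.7357i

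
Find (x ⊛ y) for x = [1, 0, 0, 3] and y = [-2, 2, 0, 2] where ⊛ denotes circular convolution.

(x ⊛ y)[n] = Σ(m=0 to 3) x[m] · y[(n-m) mod 4]

Computing each output sample:
(x ⊛ y)[0] = 4
(x ⊛ y)[1] = 2
(x ⊛ y)[2] = 6
(x ⊛ y)[3] = -4

x ⊛ y = [4, 2, 6, -4]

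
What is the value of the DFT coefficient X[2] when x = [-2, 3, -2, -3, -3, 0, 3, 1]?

X[2] = Σ(n=0 to 7) x[n] · ω_8^(2n) where ω_8 = e^(-2πi/8)
= (-2)·ω_8^0 + (3)·ω_8^2 + (-2)·ω_8^4 + (-3)·ω_8^6 + (-3)·ω_8^8 + (0)·ω_8^10 + (3)·ω_8^12 + (1)·ω_8^14

X[2] = -6-5i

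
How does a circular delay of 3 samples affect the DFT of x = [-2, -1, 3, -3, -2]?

Time shift by 3: X_shifted[k] = ω_5^(3k) · X[k]
Shifted x = [3, -3, -2, -2, -1]

DFT(x[n-3]) = [-5, 5.0000+1.9021i, 5.0000+1.1756i, 5.0000-1.1756i, 5.0000-1.9021i]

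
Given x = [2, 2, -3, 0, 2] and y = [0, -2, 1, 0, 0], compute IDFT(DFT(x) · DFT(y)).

(x ⊛ y)[n] = Σ(m=0 to 4) x[m] · y[(n-m) mod 5]

Computing each output sample:
(x ⊛ y)[0] = -4
(x ⊛ y)[1] = -2
(x ⊛ y)[2] = -2
(x ⊛ y)[3] = 8
(x ⊛ y)[4] = -3

x ⊛ y = [-4, -2, -2, 8, -3]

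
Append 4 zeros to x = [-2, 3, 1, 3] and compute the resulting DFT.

Original 4-point DFT: [5, -3, -7, -3]
Zero-padded 8-point DFT provides frequency interpolation.

DFT_8([x, 0, ...]) = [5, -2.0000-5.2426i, -3, -2.0000-3.2426i, -7, -2.0000+3.2426i, -3, -2.0000+5.2426i]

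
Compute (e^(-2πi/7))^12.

Since ω_7^7 = 1, powers reduce modulo 7.
12 mod 7 = 5
So ω_7^12 = ω_7^5 = e^(-2πi·5/7)

ω_7^12 = ω_7^5 = -0.2225+0.9749i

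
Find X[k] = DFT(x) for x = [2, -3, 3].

X[k] = Σ(n=0 to 2) x[n] · ω_3^(nk)
where ω_3 = e^(-2πi/3)

Computing each X[k]:
X[0] = 2
X[1] = 2.0000+5.1962i
X[2] = 2.0000-5.1962i

X = [2, 2.0000+5.1962i, 2.0000-5.1962i]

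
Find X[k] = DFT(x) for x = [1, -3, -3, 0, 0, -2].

X[k] = Σ(n=0 to 5) x[n] · ω_6^(nk)
where ω_6 = e^(-2πi/6)

Computing each X[k]:
X[0] = -7
X[1] = 3.4641i
X[2] = 5.0000-1.7321i
X[3] = 3
X[4] = 5.0000+1.7321i
X[5] = -3.4641i

X = [-7, 3.4641i, 5.0000-1.7321i, 3, 5.0000+1.7321i, -3.4641i]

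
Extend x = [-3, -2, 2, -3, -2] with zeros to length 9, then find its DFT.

Original 5-point DFT: [-8, -3.4271-2.9389i, -0.0729+4.7553i, -0.0729-4.7553i, -3.4271+2.9389i]
Zero-padded 9-point DFT provides frequency interpolation.

DFT_9([x, 0, ...]) = [-8, -0.8054+2.5981i, -5.2588-2.5981i, -5.0000+5.1962i, 1.5642+2.5981i, 1.5642-2.5981i, -5.0000-5.1962i, -5.2588+2.5981i, -0.8054-2.5981i]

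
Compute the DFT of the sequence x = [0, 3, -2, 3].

X[k] = Σ(n=0 to 3) x[n] · ω_4^(nk)
where ω_4 = e^(-2πi/4)

Computing each X[k]:
X[0] = 4
X[1] = 2
X[2] = -8
X[3] = 2

X = [4, 2, -8, 2]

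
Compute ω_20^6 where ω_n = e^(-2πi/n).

ω_20^6 = e^(-2πi·6/20)
= cos(-2π·6/20) + i·sin(-2π·6/20)
= cos(-12π/20) + i·sin(-12π/20)

ω_20^6 = cos(-12π/20) + i·sin(-12π/20) = -0.3090-0.9511i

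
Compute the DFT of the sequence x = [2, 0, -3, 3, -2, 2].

X[k] = Σ(n=0 to 5) x[n] · ω_6^(nk)
where ω_6 = e^(-2πi/6)

Computing each X[k]:
X[0] = 2
X[1] = 2.5000+2.5981i
X[2] = 6.5000+0.8660i
X[3] = -8
X[4] = 6.5000-0.8660i
X[5] = 2.5000-2.5981i

X = [2, 2.5000+2.5981i, 6.5000+0.8660i, -8, 6.5000-0.8660i, 2.5000-2.5981i]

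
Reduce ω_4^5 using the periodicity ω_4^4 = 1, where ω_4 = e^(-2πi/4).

Since ω_4^4 = 1, powers reduce modulo 4.
5 mod 4 = 1
So ω_4^5 = ω_4^1 = e^(-2πi·1/4)

ω_4^5 = ω_4^1 = -1i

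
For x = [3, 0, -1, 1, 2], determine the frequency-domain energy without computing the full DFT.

Parseval: Σ|x[n]|² = (1/N)Σ|X[k]|², so Σ|X[k]|² = N·Σ|x[n]|² = 5·15.0000

Σ|X[k]|² = N·Σ|x[n]|² = 5·15.0000 = 75.0000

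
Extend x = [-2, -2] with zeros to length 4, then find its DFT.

Original 2-point DFT: [-4, 0]
Zero-padded 4-point DFT provides frequency interpolation.

DFT_4([x, 0, ...]) = [-4, -2+2i, 0, -2-2i]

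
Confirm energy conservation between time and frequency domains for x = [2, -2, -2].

Time domain:
Σ|x[n]|² = |2|² + |-2|² + |-2|² = 12.0000

Frequency domain:
(1/3)Σ|X[k]|² = (1/3)(|-2|² + |4|² + |4|²) = (1/3)·36.0000 = 12.0000

Both sides agree, confirming Parseval's theorem.

Σ|x[n]|² = (1/N)Σ|X[k]|² = 12.0000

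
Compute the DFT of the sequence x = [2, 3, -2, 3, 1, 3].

X[k] = Σ(n=0 to 5) x[n] · ω_6^(nk)
where ω_6 = e^(-2πi/6)

Computing each X[k]:
X[0] = 10
X[1] = 2.5000+2.5981i
X[2] = 2.5000-2.5981i
X[3] = -8
X[4] = 2.5000+2.5981i
X[5] = 2.5000-2.5981i

X = [10, 2.5000+2.5981i, 2.5000-2.5981i, -8, 2.5000+2.5981i, 2.5000-2.5981i]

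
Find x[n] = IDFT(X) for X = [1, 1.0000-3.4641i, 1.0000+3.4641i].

x[n] = (1/3) Σ(k=0 to 2) X[k] · e^(2πikn/3)

Computing each x[n]:
x[0] = 1
x[1] = 2
x[2] = -2

x = [1, 2, -2]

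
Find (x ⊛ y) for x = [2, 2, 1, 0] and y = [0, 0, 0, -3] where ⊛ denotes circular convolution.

(x ⊛ y)[n] = Σ(m=0 to 3) x[m] · y[(n-m) mod 4]

Computing each output sample:
(x ⊛ y)[0] = -6
(x ⊛ y)[1] = -3
(x ⊛ y)[2] = 0
(x ⊛ y)[3] = -6

x ⊛ y = [-6, -3, 0, -6]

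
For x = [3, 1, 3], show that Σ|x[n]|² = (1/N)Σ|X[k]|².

Time domain:
Σ|x[n]|² = |3|² + |1|² + |3|² = 19.0000

Frequency domain:
(1/3)Σ|X[k]|² = (1/3)(|7|² + |1.0000+1.7321i|² + |1.0000-1.7321i|²) = (1/3)·57.0000 = 19.0000

Both sides agree, confirming Parseval's theorem.

Σ|x[n]|² = (1/N)Σ|X[k]|² = 19.0000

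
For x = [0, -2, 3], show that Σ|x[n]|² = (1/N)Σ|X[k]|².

Time domain:
Σ|x[n]|² = |0|² + |-2|² + |3|² = 13.0000

Frequency domain:
(1/3)Σ|X[k]|² = (1/3)(|1|² + |-0.5000+4.3301i|² + |-0.5000-4.3301i|²) = (1/3)·39.0000 = 13.0000

Both sides agree, confirming Parseval's theorem.

Σ|x[n]|² = (1/N)Σ|X[k]|² = 13.0000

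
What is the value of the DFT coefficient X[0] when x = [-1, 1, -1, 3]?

X[0] = Σ(n=0 to 3) x[n] · ω_4^0 = Σ x[n]
= (-1) + (1) + (-1) + (3)

X[0] = 2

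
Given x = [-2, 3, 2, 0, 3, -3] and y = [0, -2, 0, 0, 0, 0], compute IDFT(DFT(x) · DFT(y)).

(x ⊛ y)[n] = Σ(m=0 to 5) x[m] · y[(n-m) mod 6]

Computing each output sample:
(x ⊛ y)[0] = 6
(x ⊛ y)[1] = 4
(x ⊛ y)[2] = -6
(x ⊛ y)[3] = -4
(x ⊛ y)[4] = 0
(x ⊛ y)[5] = -6

x ⊛ y = [6, 4, -6, -4, 0, -6]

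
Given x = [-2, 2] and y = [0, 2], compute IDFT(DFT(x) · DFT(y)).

(x ⊛ y)[n] = Σ(m=0 to 1) x[m] · y[(n-m) mod 2]

Computing each output sample:
(x ⊛ y)[0] = 4
(x ⊛ y)[1] = -4

x ⊛ y = [4, -4]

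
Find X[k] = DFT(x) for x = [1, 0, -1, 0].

X[k] = Σ(n=0 to 3) x[n] · ω_4^(nk)
where ω_4 = e^(-2πi/4)

Computing each X[k]:
X[0] = 0
X[1] = 2
X[2] = 0
X[3] = 2

X = [0, 2, 0, 2]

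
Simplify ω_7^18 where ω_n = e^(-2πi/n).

Since ω_7^7 = 1, powers reduce modulo 7.
18 mod 7 = 4
So ω_7^18 = ω_7^4 = e^(-2πi·4/7)

ω_7^18 = ω_7^4 = -0.9010+0.4339i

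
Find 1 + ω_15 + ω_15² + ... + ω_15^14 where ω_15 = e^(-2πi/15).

Sum of all nth roots of unity equals 0 for n > 1 (geometric series with r ≠ 1).

0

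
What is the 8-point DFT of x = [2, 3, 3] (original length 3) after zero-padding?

Original 3-point DFT: [8, -1, -1]
Zero-padded 8-point DFT provides frequency interpolation.

DFT_8([x, 0, ...]) = [8, 4.1213-5.1213i, -1-3i, -0.1213+0.8787i, 2, -0.1213-0.8787i, -1+3i, 4.1213+5.1213i]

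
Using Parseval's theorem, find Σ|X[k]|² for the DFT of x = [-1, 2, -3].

Parseval: Σ|x[n]|² = (1/N)Σ|X[k]|², so Σ|X[k]|² = N·Σ|x[n]|² = 3·14.0000

Σ|X[k]|² = N·Σ|x[n]|² = 3·14.0000 = 42.0000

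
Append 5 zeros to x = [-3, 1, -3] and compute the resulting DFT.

Original 3-point DFT: [-5, -2.0000-3.4641i, -2.0000+3.4641i]
Zero-padded 8-point DFT provides frequency interpolation.

DFT_8([x, 0, ...]) = [-5, -2.2929+2.2929i, -1i, -3.7071-3.7071i, -7, -3.7071+3.7071i, 1i, -2.2929-2.2929i]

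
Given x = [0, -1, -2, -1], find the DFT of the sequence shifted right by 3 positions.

Time shift by 3: X_shifted[k] = ω_4^(3k) · X[k]
Shifted x = [-1, -2, -1, 0]

DFT(x[n-3]) = [-4, 2i, 0, -2i]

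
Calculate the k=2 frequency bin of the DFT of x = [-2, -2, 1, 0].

X[2] = Σ(n=0 to 3) x[n] · ω_4^(2n) where ω_4 = e^(-2πi/4)
= (-2)·ω_4^0 + (-2)·ω_4^2 + (1)·ω_4^4 + (0)·ω_4^6

X[2] = 1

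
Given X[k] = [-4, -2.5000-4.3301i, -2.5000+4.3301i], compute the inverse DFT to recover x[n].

x[n] = (1/3) Σ(k=0 to 2) X[k] · e^(2πikn/3)

Computing each x[n]:
x[0] = -3
x[1] = 2
x[2] = -3

x = [-3, 2, -3]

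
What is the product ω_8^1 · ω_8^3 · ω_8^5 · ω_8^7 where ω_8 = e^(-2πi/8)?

The primitive 8th roots of unity are ω_8^k for k coprime to 8: k ∈ {1, 3, 5, 7}
Their product equals the constant term of the cyclotomic polynomial Φ_8(x) up to sign.
For n ≥ 3, the product of all primitive nth roots of unity is 1. (For n=1 it is 1; for n=2 it is -1.)

1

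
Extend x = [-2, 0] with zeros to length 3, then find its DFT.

Original 2-point DFT: [-2, -2]
Zero-padded 3-point DFT provides frequency interpolation.

DFT_3([x, 0, ...]) = [-2, -2, -2]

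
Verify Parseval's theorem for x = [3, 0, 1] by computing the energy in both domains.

Time domain:
Σ|x[n]|² = |3|² + |0|² + |1|² = 10.0000

Frequency domain:
(1/3)Σ|X[k]|² = (1/3)(|4|² + |2.5000+0.8660i|² + |2.5000-0.8660i|²) = (1/3)·30.0000 = 10.0000

Both sides agree, confirming Parseval's theorem.

Σ|x[n]|² = (1/N)Σ|X[k]|² = 10.0000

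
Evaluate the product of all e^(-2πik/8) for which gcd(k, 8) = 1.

The primitive 8th roots of unity are ω_8^k for k coprime to 8: k ∈ {1, 3, 5, 7}
Their product equals the constant term of the cyclotomic polynomial Φ_8(x) up to sign.
For n ≥ 3, the product of all primitive nth roots of unity is 1. (For n=1 it is 1; for n=2 it is -1.)

1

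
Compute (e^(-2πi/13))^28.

Since ω_13^13 = 1, powers reduce modulo 13.
28 mod 13 = 2
So ω_13^28 = ω_13^2 = e^(-2πi·2/13)

ω_13^28 = ω_13^2 = 0.5681-0.8230i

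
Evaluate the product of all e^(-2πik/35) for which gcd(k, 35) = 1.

The primitive 35th roots of unity are ω_35^k for k coprime to 35: k ∈ {1, 2, 3, 4, 6, 8, 9, 11, 12, 13, 16, 17, 18, 19, 22, 23, 24, 26, 27, 29, 31, 32, 33, 34}
Their product equals the constant term of the cyclotomic polynomial Φ_35(x) up to sign.
For n ≥ 3, the product of all primitive nth roots of unity is 1. (For n=1 it is 1; for n=2 it is -1.)

1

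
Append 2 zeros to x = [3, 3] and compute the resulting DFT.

Original 2-point DFT: [6, 0]
Zero-padded 4-point DFT provides frequency interpolation.

DFT_4([x, 0, ...]) = [6, 3-3i, 0, 3+3i]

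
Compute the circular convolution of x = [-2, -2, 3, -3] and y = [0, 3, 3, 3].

(x ⊛ y)[n] = Σ(m=0 to 3) x[m] · y[(n-m) mod 4]

Computing each output sample:
(x ⊛ y)[0] = -6
(x ⊛ y)[1] = -6
(x ⊛ y)[2] = -21
(x ⊛ y)[3] = -3

x ⊛ y = [-6, -6, -21, -3]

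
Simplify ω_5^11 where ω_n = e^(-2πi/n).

Since ω_5^5 = 1, powers reduce modulo 5.
11 mod 5 = 1
So ω_5^11 = ω_5^1 = e^(-2πi·1/5)

ω_5^11 = ω_5^1 = 0.3090-0.9511i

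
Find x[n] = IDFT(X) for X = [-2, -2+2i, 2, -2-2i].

x[n] = (1/4) Σ(k=0 to 3) X[k] · e^(2πikn/4)

Computing each x[n]:
x[0] = -1
x[1] = -2
x[2] = 1
x[3] = 0

x = [-1, -2, 1, 0]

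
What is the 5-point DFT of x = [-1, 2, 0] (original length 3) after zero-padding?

Original 3-point DFT: [1, -2.0000-1.7321i, -2.0000+1.7321i]
Zero-padded 5-point DFT provides frequency interpolation.

DFT_5([x, 0, ...]) = [1, -0.3820-1.9021i, -2.6180-1.1756i, -2.6180+1.1756i, -0.3820+1.9021i]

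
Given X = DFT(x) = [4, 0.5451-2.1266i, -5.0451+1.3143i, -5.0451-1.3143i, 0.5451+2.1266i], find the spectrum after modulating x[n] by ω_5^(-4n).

Modulation property: DFT(ω_5^(-4n)·x[n]) = X[(k-4) mod 5], so circularly shift X by 4 positions.

X[k-4] = [0.5451-2.1266i, -5.0451+1.3143i, -5.0451-1.3143i, 0.5451+2.1266i, 4]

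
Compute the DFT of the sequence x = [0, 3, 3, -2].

X[k] = Σ(n=0 to 3) x[n] · ω_4^(nk)
where ω_4 = e^(-2πi/4)

Computing each X[k]:
X[0] = 4
X[1] = -3-5i
X[2] = 2
X[3] = -3+5i

X = [4, -3-5i, 2, -3+5i]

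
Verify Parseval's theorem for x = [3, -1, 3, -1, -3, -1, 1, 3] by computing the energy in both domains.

Time domain:
Σ|x[n]|² = |3|² + |-1|² + |3|² + |-1|² + |-3|² + |-1|² + |1|² + |3|² = 40.0000

Frequency domain:
(1/8)Σ|X[k]|² = (1/8)(|4|² + |8.8284+0.8284i|² + |-4+4i|² + |3.1716+4.8284i|² + |4|² + |3.1716-4.8284i|² + |-4-4i|² + |8.8284-0.8284i|²) = (1/8)·320.0000 = 40.0000

Both sides agree, confirming Parseval's theorem.

Σ|x[n]|² = (1/N)Σ|X[k]|² = 40.0000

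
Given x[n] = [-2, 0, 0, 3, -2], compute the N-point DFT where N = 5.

X[k] = Σ(n=0 to 4) x[n] · ω_5^(nk)
where ω_5 = e^(-2πi/5)

Computing each X[k]:
X[0] = -1
X[1] = -5.0451-0.1388i
X[2] = 0.5451-4.0287i
X[3] = 0.5451+4.0287i
X[4] = -5.0451+0.1388i

X = [-1, -5.0451-0.1388i, 0.5451-4.0287i, 0.5451+4.0287i, -5.0451+0.1388i]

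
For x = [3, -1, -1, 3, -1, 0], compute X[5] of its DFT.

X[5] = Σ(n=0 to 5) x[n] · ω_6^(5n) where ω_6 = e^(-2πi/6)
= (3)·ω_6^0 + (-1)·ω_6^5 + (-1)·ω_6^10 + (3)·ω_6^15 + (-1)·ω_6^20 + (0)·ω_6^25

X[5] = 0.5000-0.8660i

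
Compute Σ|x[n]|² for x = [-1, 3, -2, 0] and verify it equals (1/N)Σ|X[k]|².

Time domain:
Σ|x[n]|² = |-1|² + |3|² + |-2|² + |0|² = 14.0000

Frequency domain:
(1/4)Σ|X[k]|² = (1/4)(|0|² + |1-3i|² + |-6|² + |1+3i|²) = (1/4)·56.0000 = 14.0000

Both sides agree, confirming Parseval's theorem.

Σ|x[n]|² = (1/N)Σ|X[k]|² = 14.0000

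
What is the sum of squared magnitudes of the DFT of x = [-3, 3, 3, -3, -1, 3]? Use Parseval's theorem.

Parseval: Σ|x[n]|² = (1/N)Σ|X[k]|², so Σ|X[k]|² = N·Σ|x[n]|² = 6·46.0000

Σ|X[k]|² = N·Σ|x[n]|² = 6·46.0000 = 276.0000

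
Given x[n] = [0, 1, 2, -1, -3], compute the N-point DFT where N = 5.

X[k] = Σ(n=0 to 4) x[n] · ω_5^(nk)
where ω_5 = e^(-2πi/5)

Computing each X[k]:
X[0] = -1
X[1] = -1.4271-5.5676i
X[2] = 1.9271+0.5020i
X[3] = 1.9271-0.5020i
X[4] = -1.4271+5.5676i

X = [-1, -1.4271-5.5676i, 1.9271+0.5020i, 1.9271-0.5020i, -1.4271+5.5676i]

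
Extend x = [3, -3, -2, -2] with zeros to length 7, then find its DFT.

Original 4-point DFT: [-4, 5+1i, 6, 5-1i]
Zero-padded 7-point DFT provides frequency interpolation.

DFT_7([x, 0, ...]) = [-4, 3.3765+5.1631i, 4.2225+0.4934i, 4.9010+1.6878i, 4.9010-1.6878i, 4.2225-0.4934i, 3.3765-5.1631i]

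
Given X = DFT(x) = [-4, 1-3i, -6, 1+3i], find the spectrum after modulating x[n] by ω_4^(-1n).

Modulation property: DFT(ω_4^(-1n)·x[n]) = X[(k-1) mod 4], so circularly shift X by 1 positions.

X[k-1] = [1+3i, -4, 1-3i, -6]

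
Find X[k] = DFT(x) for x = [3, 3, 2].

X[k] = Σ(n=0 to 2) x[n] · ω_3^(nk)
where ω_3 = e^(-2πi/3)

Computing each X[k]:
X[0] = 8
X[1] = 0.5000-0.8660i
X[2] = 0.5000+0.8660i

X = [8, 0.5000-0.8660i, 0.5000+0.8660i]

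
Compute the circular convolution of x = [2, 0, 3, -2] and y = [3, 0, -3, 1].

(x ⊛ y)[n] = Σ(m=0 to 3) x[m] · y[(n-m) mod 4]

Computing each output sample:
(x ⊛ y)[0] = -3
(x ⊛ y)[1] = 9
(x ⊛ y)[2] = 1
(x ⊛ y)[3] = -4

x ⊛ y = [-3, 9, 1, -4]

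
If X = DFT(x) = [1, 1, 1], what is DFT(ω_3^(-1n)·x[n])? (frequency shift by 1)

Modulation property: DFT(ω_3^(-1n)·x[n]) = X[(k-1) mod 3], so circularly shift X by 1 positions.

X[k-1] = [1, 1, 1]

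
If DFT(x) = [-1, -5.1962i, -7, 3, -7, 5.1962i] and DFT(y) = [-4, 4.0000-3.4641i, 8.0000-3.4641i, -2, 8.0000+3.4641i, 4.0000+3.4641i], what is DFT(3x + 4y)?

By linearity: DFT(3x + 4y) = 3·DFT(x) + 4·DFT(y)
= 3·[-1, -5.1962i, -7, 3, -7, 5.1962i] + 4·[-4, 4.0000-3.4641i, 8.0000-3.4641i, -2, 8.0000+3.4641i, 4.0000+3.4641i]

Computing element-wise:
Z[0] = 3·(-1) + 4·(-4) = -19
Z[1] = 3·(-5.1962i) + 4·(4.0000-3.4641i) = 16.0000-29.4450i
Z[2] = 3·(-7) + 4·(8.0000-3.4641i) = 11.0000-13.8564i
Z[3] = 3·(3) + 4·(-2) = 1
Z[4] = 3·(-7) + 4·(8.0000+3.4641i) = 11.0000+13.8564i
Z[5] = 3·(5.1962i) + 4·(4.0000+3.4641i) = 16.0000+29.4450i

DFT(3x + 4y) = 3·X + 4·Y = [-19, 16.0000-29.4450i, 11.0000-13.8564i, 1, 11.0000+13.8564i, 16.0000+29.4450i]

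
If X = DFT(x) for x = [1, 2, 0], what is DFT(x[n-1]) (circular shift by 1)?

Time shift by 1: X_shifted[k] = ω_3^(1k) · X[k]
Shifted x = [0, 1, 2]

DFT(x[n-1]) = [3, -1.5000+0.8660i, -1.5000-0.8660i]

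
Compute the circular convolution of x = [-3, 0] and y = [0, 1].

(x ⊛ y)[n] = Σ(m=0 to 1) x[m] · y[(n-m) mod 2]

Computing each output sample:
(x ⊛ y)[0] = 0
(x ⊛ y)[1] = -3

x ⊛ y = [0, -3]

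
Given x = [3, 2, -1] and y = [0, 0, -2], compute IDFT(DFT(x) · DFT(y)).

(x ⊛ y)[n] = Σ(m=0 to 2) x[m] · y[(n-m) mod 3]

Computing each output sample:
(x ⊛ y)[0] = -4
(x ⊛ y)[1] = 2
(x ⊛ y)[2] = -6

x ⊛ y = [-4, 2, -6]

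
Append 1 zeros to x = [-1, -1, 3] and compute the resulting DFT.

Original 3-point DFT: [1, -2.0000+3.4641i, -2.0000-3.4641i]
Zero-padded 4-point DFT provides frequency interpolation.

DFT_4([x, 0, ...]) = [1, -4+1i, 3, -4-1i]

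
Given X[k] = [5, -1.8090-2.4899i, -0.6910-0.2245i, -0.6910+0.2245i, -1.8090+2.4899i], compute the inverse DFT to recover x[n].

x[n] = (1/5) Σ(k=0 to 4) X[k] · e^(2πikn/5)

Computing each x[n]:
x[0] = 0
x[1] = 2
x[2] = 2
x[3] = 1
x[4] = 0

x = [0, 2, 2, 1, 0]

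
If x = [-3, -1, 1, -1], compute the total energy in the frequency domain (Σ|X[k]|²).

Parseval: Σ|x[n]|² = (1/N)Σ|X[k]|², so Σ|X[k]|² = N·Σ|x[n]|² = 4·12.0000

Σ|X[k]|² = N·Σ|x[n]|² = 4·12.0000 = 48.0000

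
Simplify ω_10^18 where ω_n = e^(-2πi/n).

Since ω_10^10 = 1, powers reduce modulo 10.
18 mod 10 = 8
So ω_10^18 = ω_10^8 = e^(-2πi·8/10)

ω_10^18 = ω_10^8 = 0.3090+0.9511i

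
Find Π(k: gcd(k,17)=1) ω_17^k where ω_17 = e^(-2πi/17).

The primitive 17th roots of unity are ω_17^k for k coprime to 17: k ∈ {1, 2, 3, 4, 5, 6, 7, 8, 9, 10, 11, 12, 13, 14, 15, 16}
Their product equals the constant term of the cyclotomic polynomial Φ_17(x) up to sign.
For n ≥ 3, the product of all primitive nth roots of unity is 1. (For n=1 it is 1; for n=2 it is -1.)

1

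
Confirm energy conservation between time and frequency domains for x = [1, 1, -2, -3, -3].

Time domain:
Σ|x[n]|² = |1|² + |1|² + |-2|² + |-3|² + |-3|² = 24.0000

Frequency domain:
(1/5)Σ|X[k]|² = (1/5)(|-6|² + |4.4271-4.3920i|² + |1.0729-1.4001i|² + |1.0729+1.4001i|² + |4.4271+4.3920i|²) = (1/5)·120.0000 = 24.0000

Both sides agree, confirming Parseval's theorem.

Σ|x[n]|² = (1/N)Σ|X[k]|² = 24.0000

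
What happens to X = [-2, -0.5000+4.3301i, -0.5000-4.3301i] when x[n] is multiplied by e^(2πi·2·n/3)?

Modulation property: DFT(ω_3^(-2n)·x[n]) = X[(k-2) mod 3], so circularly shift X by 2 positions.

X[k-2] = [-0.5000+4.3301i, -0.5000-4.3301i, -2]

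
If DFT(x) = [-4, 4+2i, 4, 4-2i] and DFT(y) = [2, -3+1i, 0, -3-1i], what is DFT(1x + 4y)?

By linearity: DFT(1x + 4y) = 1·DFT(x) + 4·DFT(y)
= 1·[-4, 4+2i, 4, 4-2i] + 4·[2, -3+1i, 0, -3-1i]

Computing element-wise:
Z[0] = 1·(-4) + 4·(2) = 4
Z[1] = 1·(4+2i) + 4·(-3+1i) = -8+6i
Z[2] = 1·(4) + 4·(0) = 4
Z[3] = 1·(4-2i) + 4·(-3-1i) = -8-6i

DFT(1x + 4y) = 1·X + 4·Y = [4, -8+6i, 4, -8-6i]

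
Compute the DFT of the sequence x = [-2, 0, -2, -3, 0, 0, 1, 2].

X[k] = Σ(n=0 to 7) x[n] · ω_8^(nk)
where ω_8 = e^(-2πi/8)

Computing each X[k]:
X[0] = -4
X[1] = 1.5355+6.5355i
X[2] = -1-1i
X[3] = -5.5355+0.5355i
X[4] = -2
X[5] = -5.5355-0.5355i
X[6] = -1+1i
X[7] = 1.5355-6.5355i

X = [-4, 1.5355+6.5355i, -1-1i, -5.5355+0.5355i, -2, -5.5355-0.5355i, -1+1i, 1.5355-6.5355i]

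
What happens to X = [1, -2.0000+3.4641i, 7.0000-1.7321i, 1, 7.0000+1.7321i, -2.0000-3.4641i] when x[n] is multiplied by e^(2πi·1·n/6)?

Modulation property: DFT(ω_6^(-1n)·x[n]) = X[(k-1) mod 6], so circularly shift X by 1 positions.

X[k-1] = [-2.0000-3.4641i, 1, -2.0000+3.4641i, 7.0000-1.7321i, 1, 7.0000+1.7321i]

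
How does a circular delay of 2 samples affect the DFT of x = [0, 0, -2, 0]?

Time shift by 2: X_shifted[k] = ω_4^(2k) · X[k]
Shifted x = [-2, 0, 0, 0]

DFT(x[n-2]) = [-2, -2, -2, -2]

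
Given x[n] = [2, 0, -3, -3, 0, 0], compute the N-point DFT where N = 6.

X[k] = Σ(n=0 to 5) x[n] · ω_6^(nk)
where ω_6 = e^(-2πi/6)

Computing each X[k]:
X[0] = -4
X[1] = 6.5000+2.5981i
X[2] = 0.5000-2.5981i
X[3] = 2
X[4] = 0.5000+2.5981i
X[5] = 6.5000-2.5981i

X = [-4, 6.5000+2.5981i, 0.5000-2.5981i, 2, 0.5000+2.5981i, 6.5000-2.5981i]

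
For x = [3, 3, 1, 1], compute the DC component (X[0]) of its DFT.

X[0] = Σ(n=0 to 3) x[n] · ω_4^0 = Σ x[n]
= (3) + (3) + (1) + (1)

X[0] = 8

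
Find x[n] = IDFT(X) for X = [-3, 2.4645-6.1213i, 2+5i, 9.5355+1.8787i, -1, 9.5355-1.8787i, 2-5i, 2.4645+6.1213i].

x[n] = (1/8) Σ(k=0 to 7) X[k] · e^(2πikn/8)

Computing each x[n]:
x[0] = 3
x[1] = -2
x[2] = 1
x[3] = 3
x[4] = -3
x[5] = -1
x[6] = -3
x[7] = -1

x = [3, -2, 1, 3, -3, -1, -3, -1]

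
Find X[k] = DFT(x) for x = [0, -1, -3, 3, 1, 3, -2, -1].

X[k] = Σ(n=0 to 7) x[n] · ω_8^(nk)
where ω_8 = e^(-2πi/8)

Computing each X[k]:
X[0] = 0
X[1] = -6.6569+1.0000i
X[2] = 6
X[3] = 4.6569-1.0000i
X[4] = -8
X[5] = 4.6569+1.0000i
X[6] = 6
X[7] = -6.6569-1.0000i

X = [0, -6.6569+1.0000i, 6, 4.6569-1.0000i, -8, 4.6569+1.0000i, 6, -6.6569-1.0000i]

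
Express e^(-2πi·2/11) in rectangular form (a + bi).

ω_11^2 = e^(-2πi·2/11)
= cos(-2π·2/11) + i·sin(-2π·2/11)
= cos(-4π/11) + i·sin(-4π/11)

ω_11^2 = cos(-4π/11) + i·sin(-4π/11) = 0.4154-0.9096i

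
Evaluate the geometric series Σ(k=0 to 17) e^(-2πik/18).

Sum of all nth roots of unity equals 0 for n > 1 (geometric series with r ≠ 1).

0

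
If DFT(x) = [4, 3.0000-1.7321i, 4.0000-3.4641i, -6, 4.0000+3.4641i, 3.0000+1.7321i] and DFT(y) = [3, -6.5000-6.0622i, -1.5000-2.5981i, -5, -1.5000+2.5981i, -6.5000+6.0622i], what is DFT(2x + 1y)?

By linearity: DFT(2x + 1y) = 2·DFT(x) + 1·DFT(y)
= 2·[4, 3.0000-1.7321i, 4.0000-3.4641i, -6, 4.0000+3.4641i, 3.0000+1.7321i] + 1·[3, -6.5000-6.0622i, -1.5000-2.5981i, -5, -1.5000+2.5981i, -6.5000+6.0622i]

Computing element-wise:
Z[0] = 2·(4) + 1·(3) = 11
Z[1] = 2·(3.0000-1.7321i) + 1·(-6.5000-6.0622i) = -0.5000-9.5264i
Z[2] = 2·(4.0000-3.4641i) + 1·(-1.5000-2.5981i) = 6.5000-9.5263i
Z[3] = 2·(-6) + 1·(-5) = -17
Z[4] = 2·(4.0000+3.4641i) + 1·(-1.5000+2.5981i) = 6.5000+9.5263i
Z[5] = 2·(3.0000+1.7321i) + 1·(-6.5000+6.0622i) = -0.5000+9.5264i

DFT(2x + 1y) = 2·X + 1·Y = [11, -0.5000-9.5264i, 6.5000-9.5263i, -17, 6.5000+9.5263i, -0.5000+9.5264i]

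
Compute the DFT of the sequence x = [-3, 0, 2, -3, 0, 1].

X[k] = Σ(n=0 to 5) x[n] · ω_6^(nk)
where ω_6 = e^(-2πi/6)

Computing each X[k]:
X[0] = -3
X[1] = -0.5000-0.8660i
X[2] = -7.5000+2.5981i
X[3] = 1
X[4] = -7.5000-2.5981i
X[5] = -0.5000+0.8660i

X = [-3, -0.5000-0.8660i, -7.5000+2.5981i, 1, -7.5000-2.5981i, -0.5000+0.8660i]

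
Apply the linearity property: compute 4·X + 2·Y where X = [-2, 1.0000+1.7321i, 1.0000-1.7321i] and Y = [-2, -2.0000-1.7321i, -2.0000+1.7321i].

By linearity: DFT(4x + 2y) = 4·DFT(x) + 2·DFT(y)
= 4·[-2, 1.0000+1.7321i, 1.0000-1.7321i] + 2·[-2, -2.0000-1.7321i, -2.0000+1.7321i]

Computing element-wise:
Z[0] = 4·(-2) + 2·(-2) = -12
Z[1] = 4·(1.0000+1.7321i) + 2·(-2.0000-1.7321i) = 3.4642i
Z[2] = 4·(1.0000-1.7321i) + 2·(-2.0000+1.7321i) = -3.4642i

DFT(4x + 2y) = 4·X + 2·Y = [-12, 3.4642i, -3.4642i]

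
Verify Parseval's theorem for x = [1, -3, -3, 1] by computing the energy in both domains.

Time domain:
Σ|x[n]|² = |1|² + |-3|² + |-3|² + |1|² = 20.0000

Frequency domain:
(1/4)Σ|X[k]|² = (1/4)(|-4|² + |4+4i|² + |0|² + |4-4i|²) = (1/4)·80.0000 = 20.0000

Both sides agree, confirming Parseval's theorem.

Σ|x[n]|² = (1/N)Σ|X[k]|² = 20.0000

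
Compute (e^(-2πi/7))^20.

Since ω_7^7 = 1, powers reduce modulo 7.
20 mod 7 = 6
So ω_7^20 = ω_7^6 = e^(-2πi·6/7)

ω_7^20 = ω_7^6 = 0.6235+0.7818i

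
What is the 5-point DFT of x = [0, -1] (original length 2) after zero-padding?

Original 2-point DFT: [-1, 1]
Zero-padded 5-point DFT provides frequency interpolation.

DFT_5([x, 0, ...]) = [-1, -0.3090+0.9511i, 0.8090+0.5878i, 0.8090-0.5878i, -0.3090-0.9511i]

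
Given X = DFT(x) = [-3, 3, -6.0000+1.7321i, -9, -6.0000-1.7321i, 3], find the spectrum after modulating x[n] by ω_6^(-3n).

Modulation property: DFT(ω_6^(-3n)·x[n]) = X[(k-3) mod 6], so circularly shift X by 3 positions.

X[k-3] = [-9, -6.0000-1.7321i, 3, -3, 3, -6.0000+1.7321i]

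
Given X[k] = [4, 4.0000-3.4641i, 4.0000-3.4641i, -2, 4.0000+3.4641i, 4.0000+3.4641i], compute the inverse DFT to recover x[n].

x[n] = (1/6) Σ(k=0 to 5) X[k] · e^(2πikn/6)

Computing each x[n]:
x[0] = 3
x[1] = 3
x[2] = -1
x[3] = 1
x[4] = -1
x[5] = -1

x = [3, 3, -1, 1, -1, -1]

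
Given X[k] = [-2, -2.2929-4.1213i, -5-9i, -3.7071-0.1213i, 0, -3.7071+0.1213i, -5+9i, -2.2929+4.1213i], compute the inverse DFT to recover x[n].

x[n] = (1/8) Σ(k=0 to 7) X[k] · e^(2πikn/8)

Computing each x[n]:
x[0] = -3
x[1] = 3
x[2] = 2
x[3] = -2
x[4] = 0
x[5] = 1
x[6] = 0
x[7] = -3

x = [-3, 3, 2, -2, 0, 1, 0, -3]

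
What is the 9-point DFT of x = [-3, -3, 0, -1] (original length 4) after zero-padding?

Original 4-point DFT: [-7, -3+2i, 1, -3-2i]
Zero-padded 9-point DFT provides frequency interpolation.

DFT_9([x, 0, ...]) = [-7, -4.7981+2.7944i, -3.0209+2.0884i, -2.5000+2.5981i, 0.3191+1.8921i, 0.3191-1.8921i, -2.5000-2.5981i, -3.0209-2.0884i, -4.7981-2.7944i]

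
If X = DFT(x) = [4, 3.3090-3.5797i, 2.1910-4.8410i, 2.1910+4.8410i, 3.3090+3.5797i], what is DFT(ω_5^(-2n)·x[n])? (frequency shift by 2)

Modulation property: DFT(ω_5^(-2n)·x[n]) = X[(k-2) mod 5], so circularly shift X by 2 positions.

X[k-2] = [2.1910+4.8410i, 3.3090+3.5797i, 4, 3.3090-3.5797i, 2.1910-4.8410i]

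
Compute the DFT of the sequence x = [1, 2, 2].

X[k] = Σ(n=0 to 2) x[n] · ω_3^(nk)
where ω_3 = e^(-2πi/3)

Computing each X[k]:
X[0] = 5
X[1] = -1
X[2] = -1

X = [5, -1, -1]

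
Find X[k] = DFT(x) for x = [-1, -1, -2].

X[k] = Σ(n=0 to 2) x[n] · ω_3^(nk)
where ω_3 = e^(-2πi/3)

Computing each X[k]:
X[0] = -4
X[1] = 0.5000-0.8660i
X[2] = 0.5000+0.8660i

X = [-4, 0.5000-0.8660i, 0.5000+0.8660i]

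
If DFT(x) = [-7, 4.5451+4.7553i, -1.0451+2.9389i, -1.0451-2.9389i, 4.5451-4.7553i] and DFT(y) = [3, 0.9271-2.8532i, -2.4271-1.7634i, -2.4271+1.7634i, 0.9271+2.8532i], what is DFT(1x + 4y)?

By linearity: DFT(1x + 4y) = 1·DFT(x) + 4·DFT(y)
= 1·[-7, 4.5451+4.7553i, -1.0451+2.9389i, -1.0451-2.9389i, 4.5451-4.7553i] + 4·[3, 0.9271-2.8532i, -2.4271-1.7634i, -2.4271+1.7634i, 0.9271+2.8532i]

Computing element-wise:
Z[0] = 1·(-7) + 4·(3) = 5
Z[1] = 1·(4.5451+4.7553i) + 4·(0.9271-2.8532i) = 8.2535-6.6575i
Z[2] = 1·(-1.0451+2.9389i) + 4·(-2.4271-1.7634i) = -10.7535-4.1147i
Z[3] = 1·(-1.0451-2.9389i) + 4·(-2.4271+1.7634i) = -10.7535+4.1147i
Z[4] = 1·(4.5451-4.7553i) + 4·(0.9271+2.8532i) = 8.2535+6.6575i

DFT(1x + 4y) = 1·X + 4·Y = [5, 8.2535-6.6575i, -10.7535-4.1147i, -10.7535+4.1147i, 8.2535+6.6575i]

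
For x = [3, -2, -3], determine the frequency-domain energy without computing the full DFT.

Parseval: Σ|x[n]|² = (1/N)Σ|X[k]|², so Σ|X[k]|² = N·Σ|x[n]|² = 3·22.0000

Σ|X[k]|² = N·Σ|x[n]|² = 3·22.0000 = 66.0000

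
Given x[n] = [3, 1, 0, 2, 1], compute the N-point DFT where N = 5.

X[k] = Σ(n=0 to 4) x[n] · ω_5^(nk)
where ω_5 = e^(-2πi/5)

Computing each X[k]:
X[0] = 7
X[1] = 2.0000+1.1756i
X[2] = 2.0000-1.9021i
X[3] = 2.0000+1.9021i
X[4] = 2.0000-1.1756i

X = [7, 2.0000+1.1756i, 2.0000-1.9021i, 2.0000+1.9021i, 2.0000-1.1756i]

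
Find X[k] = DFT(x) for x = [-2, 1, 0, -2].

X[k] = Σ(n=0 to 3) x[n] · ω_4^(nk)
where ω_4 = e^(-2πi/4)

Computing each X[k]:
X[0] = -3
X[1] = -2-3i
X[2] = -1
X[3] = -2+3i

X = [-3, -2-3i, -1, -2+3i]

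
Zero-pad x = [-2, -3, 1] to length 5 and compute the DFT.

Original 3-point DFT: [-4, -1.0000+3.4641i, -1.0000-3.4641i]
Zero-padded 5-point DFT provides frequency interpolation.

DFT_5([x, 0, ...]) = [-4, -3.7361+2.2654i, 0.7361+2.7144i, 0.7361-2.7144i, -3.7361-2.2654i]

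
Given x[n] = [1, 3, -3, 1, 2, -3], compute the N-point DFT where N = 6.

X[k] = Σ(n=0 to 5) x[n] · ω_6^(nk)
where ω_6 = e^(-2πi/6)

Computing each X[k]:
X[0] = 1
X[1] = 0.5000-0.8660i
X[2] = 2.5000-9.5263i
X[3] = -1
X[4] = 2.5000+9.5263i
X[5] = 0.5000+0.8660i

X = [1, 0.5000-0.8660i, 2.5000-9.5263i, -1, 2.5000+9.5263i, 0.5000+0.8660i]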